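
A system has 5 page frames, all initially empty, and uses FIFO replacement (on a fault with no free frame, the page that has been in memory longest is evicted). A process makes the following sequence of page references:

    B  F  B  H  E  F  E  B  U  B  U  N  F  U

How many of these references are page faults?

6

B: miss, frames {B}
F: miss, frames {B,F}
B: hit
H: miss, frames {B,F,H}
E: miss, frames {B,F,H,E}
F: hit
E: hit
B: hit
U: miss, frames {B,F,H,E,U}
B: hit
U: hit
N: miss, evict B, frames {F,H,E,U,N}
F: hit
U: hit
Page faults: 6.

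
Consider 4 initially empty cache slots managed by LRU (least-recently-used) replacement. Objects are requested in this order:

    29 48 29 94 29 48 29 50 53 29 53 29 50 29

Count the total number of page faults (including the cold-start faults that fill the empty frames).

29 → miss, frames [29]
48 → miss, frames [29, 48]
29 → hit
94 → miss, frames [48, 29, 94]
29 → hit
48 → hit
29 → hit
50 → miss, frames [94, 48, 29, 50]
53 → miss, evict 94, frames [48, 29, 50, 53]
29 → hit
53 → hit
29 → hit
50 → hit
29 → hit
Page faults: 5.

5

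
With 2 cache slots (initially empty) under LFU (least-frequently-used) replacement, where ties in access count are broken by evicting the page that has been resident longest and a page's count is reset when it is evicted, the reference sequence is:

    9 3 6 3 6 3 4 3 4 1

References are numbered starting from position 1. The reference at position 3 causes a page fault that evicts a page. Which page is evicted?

9

pos 1: 9 -> miss, frames [9]
pos 2: 3 -> miss, frames [9, 3]
pos 3: 6 -> miss, evict 9, frames [3, 6]
At position 3, page 9 is evicted.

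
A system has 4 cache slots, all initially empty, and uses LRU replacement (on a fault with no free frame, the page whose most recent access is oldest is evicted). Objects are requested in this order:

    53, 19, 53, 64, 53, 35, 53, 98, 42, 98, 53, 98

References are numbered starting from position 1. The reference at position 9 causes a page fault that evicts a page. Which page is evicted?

pos 1: 53 → miss, frames (53)
pos 2: 19 → miss, frames (53 19)
pos 3: 53 → hit
pos 4: 64 → miss, frames (19 53 64)
pos 5: 53 → hit
pos 6: 35 → miss, frames (19 64 53 35)
pos 7: 53 → hit
pos 8: 98 → miss, evict 19, frames (64 35 53 98)
pos 9: 42 → miss, evict 64, frames (35 53 98 42)
At position 9, page 64 is evicted.

64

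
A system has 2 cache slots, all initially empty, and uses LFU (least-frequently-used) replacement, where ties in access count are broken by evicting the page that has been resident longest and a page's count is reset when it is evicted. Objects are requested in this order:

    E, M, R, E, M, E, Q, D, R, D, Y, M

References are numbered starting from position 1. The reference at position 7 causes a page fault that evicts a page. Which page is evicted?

M

pos 1: E -> miss, frames {E}
pos 2: M -> miss, frames {E,M}
pos 3: R -> miss, evict E, frames {M,R}
pos 4: E -> miss, evict M, frames {R,E}
pos 5: M -> miss, evict R, frames {E,M}
pos 6: E -> hit
pos 7: Q -> miss, evict M, frames {E,Q}
At position 7, page M is evicted.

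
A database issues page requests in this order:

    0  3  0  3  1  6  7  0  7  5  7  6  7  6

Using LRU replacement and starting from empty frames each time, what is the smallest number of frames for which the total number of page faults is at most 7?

4

f=1: 14 faults
f=2: 8 faults
f=3: 8 faults
f=4: 7 faults
f=5: 6 faults
f=6: 6 faults
Smallest f with faults ≤ 7 is 4.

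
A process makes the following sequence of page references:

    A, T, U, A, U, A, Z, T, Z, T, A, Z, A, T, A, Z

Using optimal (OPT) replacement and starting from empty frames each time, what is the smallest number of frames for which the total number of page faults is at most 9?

f=1: 16 faults
f=2: 8 faults
f=3: 4 faults
f=4: 4 faults
Smallest f with faults ≤ 9 is 2.

2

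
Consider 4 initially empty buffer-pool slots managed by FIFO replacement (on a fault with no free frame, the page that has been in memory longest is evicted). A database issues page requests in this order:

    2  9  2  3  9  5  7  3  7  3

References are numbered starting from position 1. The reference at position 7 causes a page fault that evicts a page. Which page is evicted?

pos 1: 2: miss, frames [2]
pos 2: 9: miss, frames [2, 9]
pos 3: 2: hit
pos 4: 3: miss, frames [2, 9, 3]
pos 5: 9: hit
pos 6: 5: miss, frames [2, 9, 3, 5]
pos 7: 7: miss, evict 2, frames [9, 3, 5, 7]
At position 7, page 2 is evicted.

2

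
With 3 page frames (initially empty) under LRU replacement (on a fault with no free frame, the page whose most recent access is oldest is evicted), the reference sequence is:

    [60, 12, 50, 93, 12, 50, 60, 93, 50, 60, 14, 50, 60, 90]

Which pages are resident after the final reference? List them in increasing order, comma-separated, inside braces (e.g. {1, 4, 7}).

{50, 60, 90}

60: fault, frames {60}
12: fault, frames {60,12}
50: fault, frames {60,12,50}
93: fault, evict 60, frames {12,50,93}
12: hit
50: hit
60: fault, evict 93, frames {12,50,60}
93: fault, evict 12, frames {50,60,93}
50: hit
60: hit
14: fault, evict 93, frames {50,60,14}
50: hit
60: hit
90: fault, evict 14, frames {50,60,90}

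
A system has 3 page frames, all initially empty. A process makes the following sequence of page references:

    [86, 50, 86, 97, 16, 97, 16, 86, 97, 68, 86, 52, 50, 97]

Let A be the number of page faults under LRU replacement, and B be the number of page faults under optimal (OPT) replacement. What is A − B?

Under LRU: F F . F F . . . . F . F F F → 8 faults.
Under OPT: F F . F F . . . . F . F F . → 7 faults.
A − B = 8 − 7 = 1.

1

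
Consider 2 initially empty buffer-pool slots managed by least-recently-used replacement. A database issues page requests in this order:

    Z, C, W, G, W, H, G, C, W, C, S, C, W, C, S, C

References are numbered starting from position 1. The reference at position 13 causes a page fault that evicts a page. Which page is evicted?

S

pos 1: Z -> miss, frames {Z}
pos 2: C -> miss, frames {Z,C}
pos 3: W -> miss, evict Z, frames {C,W}
pos 4: G -> miss, evict C, frames {W,G}
pos 5: W -> hit
pos 6: H -> miss, evict G, frames {W,H}
pos 7: G -> miss, evict W, frames {H,G}
pos 8: C -> miss, evict H, frames {G,C}
pos 9: W -> miss, evict G, frames {C,W}
pos 10: C -> hit
pos 11: S -> miss, evict W, frames {C,S}
pos 12: C -> hit
pos 13: W -> miss, evict S, frames {C,W}
At position 13, page S is evicted.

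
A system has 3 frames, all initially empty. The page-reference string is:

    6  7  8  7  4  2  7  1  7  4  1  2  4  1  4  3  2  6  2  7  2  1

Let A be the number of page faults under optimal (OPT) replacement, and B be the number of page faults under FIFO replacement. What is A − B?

Under OPT: F F F . F F . F . . . F . . . F . F . F . . → 10 faults.
Under FIFO: F F F . F F F F . F . F . . . F . F . F F F → 14 faults.
A − B = 10 − 14 = -4.

-4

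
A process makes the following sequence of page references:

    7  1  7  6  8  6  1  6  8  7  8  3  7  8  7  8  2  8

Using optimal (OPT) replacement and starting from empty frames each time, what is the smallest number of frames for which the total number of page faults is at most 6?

f=1: 18 faults
f=2: 10 faults
f=3: 7 faults
f=4: 6 faults
f=5: 6 faults
f=6: 6 faults
Smallest f with faults ≤ 6 is 4.

4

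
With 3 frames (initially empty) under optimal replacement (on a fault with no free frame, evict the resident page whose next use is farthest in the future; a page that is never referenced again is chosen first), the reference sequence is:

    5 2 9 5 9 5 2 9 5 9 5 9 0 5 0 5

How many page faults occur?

5 → miss, frames [5]
2 → miss, frames [5, 2]
9 → miss, frames [5, 2, 9]
5 → hit
9 → hit
5 → hit
2 → hit
9 → hit
5 → hit
9 → hit
5 → hit
9 → hit
0 → miss, evict 9, frames [5, 2, 0]
5 → hit
0 → hit
5 → hit
Page faults: 4.

4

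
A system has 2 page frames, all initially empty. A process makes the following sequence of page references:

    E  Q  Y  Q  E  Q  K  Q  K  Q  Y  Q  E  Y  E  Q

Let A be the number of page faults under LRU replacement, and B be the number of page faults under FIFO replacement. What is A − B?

Under LRU: F F F . F . F . . . F . F F . F → 9 faults.
Under FIFO: F F F . F F F . . . F F F F . F → 11 faults.
A − B = 9 − 11 = -2.

-2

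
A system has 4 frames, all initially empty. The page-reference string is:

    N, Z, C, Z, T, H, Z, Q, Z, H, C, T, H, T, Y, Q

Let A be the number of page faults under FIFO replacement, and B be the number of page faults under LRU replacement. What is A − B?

Under FIFO: F F F . F F . F F . F F F . F F → 12 faults.
Under LRU: F F F . F F . F . . F F . . F F → 10 faults.
A − B = 12 − 10 = 2.

2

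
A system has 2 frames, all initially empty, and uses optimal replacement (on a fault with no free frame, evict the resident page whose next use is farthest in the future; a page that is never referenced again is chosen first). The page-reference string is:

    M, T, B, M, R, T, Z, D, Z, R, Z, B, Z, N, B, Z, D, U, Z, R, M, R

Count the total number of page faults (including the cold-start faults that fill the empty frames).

15

M -> miss, frames (M)
T -> miss, frames (M T)
B -> miss, evict T, frames (M B)
M -> hit
R -> miss, evict M, frames (B R)
T -> miss, evict B, frames (R T)
Z -> miss, evict T, frames (R Z)
D -> miss, evict R, frames (Z D)
Z -> hit
R -> miss, evict D, frames (Z R)
Z -> hit
B -> miss, evict R, frames (Z B)
Z -> hit
N -> miss, evict Z, frames (B N)
B -> hit
Z -> miss, evict N, frames (B Z)
D -> miss, evict B, frames (Z D)
U -> miss, evict D, frames (Z U)
Z -> hit
R -> miss, evict U, frames (Z R)
M -> miss, evict Z, frames (R M)
R -> hit
Page faults: 15.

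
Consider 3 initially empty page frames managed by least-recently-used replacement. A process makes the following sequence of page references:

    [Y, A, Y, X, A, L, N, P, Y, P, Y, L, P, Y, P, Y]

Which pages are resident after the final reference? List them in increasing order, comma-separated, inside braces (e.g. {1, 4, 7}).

Y: miss, frames (Y)
A: miss, frames (Y A)
Y: hit
X: miss, frames (A Y X)
A: hit
L: miss, evict Y, frames (X A L)
N: miss, evict X, frames (A L N)
P: miss, evict A, frames (L N P)
Y: miss, evict L, frames (N P Y)
P: hit
Y: hit
L: miss, evict N, frames (P Y L)
P: hit
Y: hit
P: hit
Y: hit

{L, P, Y}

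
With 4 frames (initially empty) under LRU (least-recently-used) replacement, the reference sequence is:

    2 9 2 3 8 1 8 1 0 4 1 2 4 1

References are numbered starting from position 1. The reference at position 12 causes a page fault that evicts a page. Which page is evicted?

pos 1: 2 -> fault, frames [2]
pos 2: 9 -> fault, frames [2, 9]
pos 3: 2 -> hit
pos 4: 3 -> fault, frames [9, 2, 3]
pos 5: 8 -> fault, frames [9, 2, 3, 8]
pos 6: 1 -> fault, evict 9, frames [2, 3, 8, 1]
pos 7: 8 -> hit
pos 8: 1 -> hit
pos 9: 0 -> fault, evict 2, frames [3, 8, 1, 0]
pos 10: 4 -> fault, evict 3, frames [8, 1, 0, 4]
pos 11: 1 -> hit
pos 12: 2 -> fault, evict 8, frames [0, 4, 1, 2]
At position 12, page 8 is evicted.

8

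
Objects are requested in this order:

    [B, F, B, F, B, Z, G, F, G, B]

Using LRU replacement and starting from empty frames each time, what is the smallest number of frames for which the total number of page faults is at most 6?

2

f=1: 10 faults
f=2: 6 faults
f=3: 6 faults
f=4: 4 faults
Smallest f with faults ≤ 6 is 2.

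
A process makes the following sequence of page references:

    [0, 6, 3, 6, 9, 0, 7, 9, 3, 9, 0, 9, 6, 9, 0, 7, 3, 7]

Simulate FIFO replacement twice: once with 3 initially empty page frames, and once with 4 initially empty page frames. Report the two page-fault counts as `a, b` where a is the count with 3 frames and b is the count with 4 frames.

12, 8

3 frames: F F F . F F F . F F F . F . . F F . → 12 faults.
4 frames: F F F . F . F . . . F . F . . . F . → 8 faults.
8 < 12: adding a frame reduced faults, as is typical.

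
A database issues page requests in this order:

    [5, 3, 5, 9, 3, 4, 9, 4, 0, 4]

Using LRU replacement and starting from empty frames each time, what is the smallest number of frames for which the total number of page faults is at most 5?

f=1: 10 faults
f=2: 7 faults
f=3: 5 faults
f=4: 5 faults
f=5: 5 faults
Smallest f with faults ≤ 5 is 3.

3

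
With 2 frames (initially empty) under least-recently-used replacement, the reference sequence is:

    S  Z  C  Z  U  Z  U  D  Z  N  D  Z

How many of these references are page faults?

9

S → miss, frames {S}
Z → miss, frames {S,Z}
C → miss, evict S, frames {Z,C}
Z → hit
U → miss, evict C, frames {Z,U}
Z → hit
U → hit
D → miss, evict Z, frames {U,D}
Z → miss, evict U, frames {D,Z}
N → miss, evict D, frames {Z,N}
D → miss, evict Z, frames {N,D}
Z → miss, evict N, frames {D,Z}
Page faults: 9.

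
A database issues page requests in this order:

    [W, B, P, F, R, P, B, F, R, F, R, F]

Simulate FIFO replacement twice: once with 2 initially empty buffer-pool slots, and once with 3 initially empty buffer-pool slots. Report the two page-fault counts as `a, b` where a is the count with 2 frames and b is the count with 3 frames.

9, 6

2 frames: F F F F F F F F F . . . → 9 faults.
3 frames: F F F F F . F . . . . . → 6 faults.
6 < 9: adding a frame reduced faults, as is typical.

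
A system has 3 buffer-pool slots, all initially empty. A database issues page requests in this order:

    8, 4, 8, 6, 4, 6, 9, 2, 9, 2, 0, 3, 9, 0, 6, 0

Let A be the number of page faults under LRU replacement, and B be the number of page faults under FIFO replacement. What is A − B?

-1

Under LRU: F F . F . . F F . . F F F . F . → 9 faults.
Under FIFO: F F . F . . F F . . F F F . F F → 10 faults.
A − B = 9 − 10 = -1.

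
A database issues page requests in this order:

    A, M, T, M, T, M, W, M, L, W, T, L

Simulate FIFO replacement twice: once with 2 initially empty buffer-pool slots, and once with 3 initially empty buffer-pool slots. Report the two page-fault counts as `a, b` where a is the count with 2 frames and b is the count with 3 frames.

9, 5

2 frames: F F F . . . F F F F F F → 9 faults.
3 frames: F F F . . . F . F . . . → 5 faults.
5 < 9: adding a frame reduced faults, as is typical.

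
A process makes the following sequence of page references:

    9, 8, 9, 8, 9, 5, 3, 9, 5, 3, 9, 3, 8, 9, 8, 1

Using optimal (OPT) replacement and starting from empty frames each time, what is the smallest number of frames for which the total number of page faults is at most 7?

f=1: 16 faults
f=2: 8 faults
f=3: 6 faults
f=4: 5 faults
f=5: 5 faults
Smallest f with faults ≤ 7 is 3.

3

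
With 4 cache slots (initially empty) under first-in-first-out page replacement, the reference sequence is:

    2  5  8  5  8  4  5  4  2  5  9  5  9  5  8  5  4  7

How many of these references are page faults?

6

2: miss, frames (2)
5: miss, frames (2 5)
8: miss, frames (2 5 8)
5: hit
8: hit
4: miss, frames (2 5 8 4)
5: hit
4: hit
2: hit
5: hit
9: miss, evict 2, frames (5 8 4 9)
5: hit
9: hit
5: hit
8: hit
5: hit
4: hit
7: miss, evict 5, frames (8 4 9 7)
Page faults: 6.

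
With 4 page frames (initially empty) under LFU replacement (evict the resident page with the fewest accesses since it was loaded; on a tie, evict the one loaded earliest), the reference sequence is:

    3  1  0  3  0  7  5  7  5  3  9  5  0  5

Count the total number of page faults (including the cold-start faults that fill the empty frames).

3: fault, frames {3}
1: fault, frames {3,1}
0: fault, frames {3,1,0}
3: hit
0: hit
7: fault, frames {3,1,0,7}
5: fault, evict 1, frames {3,0,7,5}
7: hit
5: hit
3: hit
9: fault, evict 0, frames {3,7,5,9}
5: hit
0: fault, evict 9, frames {3,7,5,0}
5: hit
Page faults: 7.

7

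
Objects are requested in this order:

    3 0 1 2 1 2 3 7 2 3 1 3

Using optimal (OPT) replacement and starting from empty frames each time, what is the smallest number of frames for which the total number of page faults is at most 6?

3

f=1: 12 faults
f=2: 8 faults
f=3: 6 faults
f=4: 5 faults
f=5: 5 faults
Smallest f with faults ≤ 6 is 3.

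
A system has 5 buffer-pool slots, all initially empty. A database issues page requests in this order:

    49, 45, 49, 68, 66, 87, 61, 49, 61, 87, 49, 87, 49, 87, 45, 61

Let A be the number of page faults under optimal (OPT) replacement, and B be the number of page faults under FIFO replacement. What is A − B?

-2

Under OPT: F F . F F F F . . . . . . . . . → 6 faults.
Under FIFO: F F . F F F F F . . . . . . F . → 8 faults.
A − B = 6 − 8 = -2.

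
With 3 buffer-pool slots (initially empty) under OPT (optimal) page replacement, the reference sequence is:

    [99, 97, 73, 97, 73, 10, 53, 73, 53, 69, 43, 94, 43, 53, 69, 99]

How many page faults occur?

10

99 -> miss, frames {99}
97 -> miss, frames {99,97}
73 -> miss, frames {99,97,73}
97 -> hit
73 -> hit
10 -> miss, evict 97, frames {99,73,10}
53 -> miss, evict 10, frames {99,73,53}
73 -> hit
53 -> hit
69 -> miss, evict 73, frames {99,53,69}
43 -> miss, evict 99, frames {53,69,43}
94 -> miss, evict 69, frames {53,43,94}
43 -> hit
53 -> hit
69 -> miss, evict 94, frames {53,43,69}
99 -> miss, evict 69, frames {53,43,99}
Page faults: 10.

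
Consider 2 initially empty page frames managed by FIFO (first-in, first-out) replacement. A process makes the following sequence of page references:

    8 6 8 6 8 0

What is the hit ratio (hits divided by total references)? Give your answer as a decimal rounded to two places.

0.50

8 -> fault, frames {8}
6 -> fault, frames {8,6}
8 -> hit
6 -> hit
8 -> hit
0 -> fault, evict 8, frames {6,0}
Hits: 3 of 6 references → 3/6 = 0.5000.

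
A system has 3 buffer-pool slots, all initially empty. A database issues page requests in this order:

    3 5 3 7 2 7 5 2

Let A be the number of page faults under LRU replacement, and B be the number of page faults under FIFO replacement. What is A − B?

1

Under LRU: F F . F F . F . → 5 faults.
Under FIFO: F F . F F . . . → 4 faults.
A − B = 5 − 4 = 1.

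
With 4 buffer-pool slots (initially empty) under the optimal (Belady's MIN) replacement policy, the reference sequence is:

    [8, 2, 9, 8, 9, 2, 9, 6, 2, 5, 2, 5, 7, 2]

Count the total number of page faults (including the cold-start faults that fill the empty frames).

8 -> miss, frames {8}
2 -> miss, frames {8,2}
9 -> miss, frames {8,2,9}
8 -> hit
9 -> hit
2 -> hit
9 -> hit
6 -> miss, frames {8,2,9,6}
2 -> hit
5 -> miss, evict 6, frames {8,2,9,5}
2 -> hit
5 -> hit
7 -> miss, evict 5, frames {8,2,9,7}
2 -> hit
Page faults: 6.

6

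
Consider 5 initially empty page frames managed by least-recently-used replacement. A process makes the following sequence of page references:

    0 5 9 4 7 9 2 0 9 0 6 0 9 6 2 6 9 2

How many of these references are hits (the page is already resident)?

0 → miss, frames {0}
5 → miss, frames {0,5}
9 → miss, frames {0,5,9}
4 → miss, frames {0,5,9,4}
7 → miss, frames {0,5,9,4,7}
9 → hit
2 → miss, evict 0, frames {5,4,7,9,2}
0 → miss, evict 5, frames {4,7,9,2,0}
9 → hit
0 → hit
6 → miss, evict 4, frames {7,2,9,0,6}
0 → hit
9 → hit
6 → hit
2 → hit
6 → hit
9 → hit
2 → hit
Hits: 10.

10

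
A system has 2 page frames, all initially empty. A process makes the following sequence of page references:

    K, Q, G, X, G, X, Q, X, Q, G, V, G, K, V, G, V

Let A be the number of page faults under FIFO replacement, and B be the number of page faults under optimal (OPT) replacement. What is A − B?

Under FIFO: F F F F . . F . . F F . F . F F → 10 faults.
Under OPT: F F F F . . F . . F F . F . F . → 9 faults.
A − B = 10 − 9 = 1.

1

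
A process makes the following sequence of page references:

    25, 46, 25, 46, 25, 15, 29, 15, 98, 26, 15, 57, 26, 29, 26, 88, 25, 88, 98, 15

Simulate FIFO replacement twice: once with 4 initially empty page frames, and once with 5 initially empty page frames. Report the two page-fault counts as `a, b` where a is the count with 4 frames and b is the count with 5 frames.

4 frames: F F . . . F F . F F . F . . . F F . F F → 11 faults.
5 frames: F F . . . F F . F F . F . . . F F . . F → 10 faults.
10 < 11: adding a frame reduced faults, as is typical.

11, 10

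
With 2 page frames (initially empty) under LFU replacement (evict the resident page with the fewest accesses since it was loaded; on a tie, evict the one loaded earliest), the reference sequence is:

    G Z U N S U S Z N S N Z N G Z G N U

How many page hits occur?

3

G → fault, frames (G)
Z → fault, frames (G Z)
U → fault, evict G, frames (Z U)
N → fault, evict Z, frames (U N)
S → fault, evict U, frames (N S)
U → fault, evict N, frames (S U)
S → hit
Z → fault, evict U, frames (S Z)
N → fault, evict Z, frames (S N)
S → hit
N → hit
Z → fault, evict N, frames (S Z)
N → fault, evict Z, frames (S N)
G → fault, evict N, frames (S G)
Z → fault, evict G, frames (S Z)
G → fault, evict Z, frames (S G)
N → fault, evict G, frames (S N)
U → fault, evict N, frames (S U)
Hits: 3.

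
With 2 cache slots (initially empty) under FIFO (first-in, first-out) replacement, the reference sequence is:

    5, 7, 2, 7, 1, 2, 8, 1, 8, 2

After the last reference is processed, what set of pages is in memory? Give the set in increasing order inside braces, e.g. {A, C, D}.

5: fault, frames (5)
7: fault, frames (5 7)
2: fault, evict 5, frames (7 2)
7: hit
1: fault, evict 7, frames (2 1)
2: hit
8: fault, evict 2, frames (1 8)
1: hit
8: hit
2: fault, evict 1, frames (8 2)

{2, 8}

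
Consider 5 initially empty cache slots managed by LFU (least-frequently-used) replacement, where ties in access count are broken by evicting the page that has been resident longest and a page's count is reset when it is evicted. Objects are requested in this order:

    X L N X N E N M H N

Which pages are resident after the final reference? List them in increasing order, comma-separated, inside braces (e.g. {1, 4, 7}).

{E, H, M, N, X}

X -> fault, frames (X)
L -> fault, frames (X L)
N -> fault, frames (X L N)
X -> hit
N -> hit
E -> fault, frames (X L N E)
N -> hit
M -> fault, frames (X L N E M)
H -> fault, evict L, frames (X N E M H)
N -> hit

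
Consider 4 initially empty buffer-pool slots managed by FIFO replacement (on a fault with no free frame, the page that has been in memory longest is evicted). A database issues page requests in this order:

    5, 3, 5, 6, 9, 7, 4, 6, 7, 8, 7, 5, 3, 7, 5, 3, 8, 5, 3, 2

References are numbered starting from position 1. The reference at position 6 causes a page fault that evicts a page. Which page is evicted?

5

pos 1: 5 → miss, frames [5]
pos 2: 3 → miss, frames [5, 3]
pos 3: 5 → hit
pos 4: 6 → miss, frames [5, 3, 6]
pos 5: 9 → miss, frames [5, 3, 6, 9]
pos 6: 7 → miss, evict 5, frames [3, 6, 9, 7]
At position 6, page 5 is evicted.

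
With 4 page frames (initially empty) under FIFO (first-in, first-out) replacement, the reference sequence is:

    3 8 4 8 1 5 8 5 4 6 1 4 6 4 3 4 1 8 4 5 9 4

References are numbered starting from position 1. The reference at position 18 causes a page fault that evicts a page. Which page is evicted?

pos 1: 3: fault, frames [3]
pos 2: 8: fault, frames [3, 8]
pos 3: 4: fault, frames [3, 8, 4]
pos 4: 8: hit
pos 5: 1: fault, frames [3, 8, 4, 1]
pos 6: 5: fault, evict 3, frames [8, 4, 1, 5]
pos 7: 8: hit
pos 8: 5: hit
pos 9: 4: hit
pos 10: 6: fault, evict 8, frames [4, 1, 5, 6]
pos 11: 1: hit
pos 12: 4: hit
pos 13: 6: hit
pos 14: 4: hit
pos 15: 3: fault, evict 4, frames [1, 5, 6, 3]
pos 16: 4: fault, evict 1, frames [5, 6, 3, 4]
pos 17: 1: fault, evict 5, frames [6, 3, 4, 1]
pos 18: 8: fault, evict 6, frames [3, 4, 1, 8]
At position 18, page 6 is evicted.

6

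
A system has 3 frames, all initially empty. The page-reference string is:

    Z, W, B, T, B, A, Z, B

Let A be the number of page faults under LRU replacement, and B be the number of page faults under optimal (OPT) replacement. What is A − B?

1

Under LRU: F F F F . F F . → 6 faults.
Under OPT: F F F F . F . . → 5 faults.
A − B = 6 − 5 = 1.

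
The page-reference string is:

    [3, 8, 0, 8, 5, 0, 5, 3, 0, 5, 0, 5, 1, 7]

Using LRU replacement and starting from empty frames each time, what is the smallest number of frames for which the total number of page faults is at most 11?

2

f=1: 14 faults
f=2: 10 faults
f=3: 7 faults
f=4: 6 faults
f=5: 6 faults
f=6: 6 faults
Smallest f with faults ≤ 11 is 2.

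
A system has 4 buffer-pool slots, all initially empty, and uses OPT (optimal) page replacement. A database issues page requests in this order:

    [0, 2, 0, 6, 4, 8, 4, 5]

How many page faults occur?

6

0: miss, frames [0]
2: miss, frames [0, 2]
0: hit
6: miss, frames [0, 2, 6]
4: miss, frames [0, 2, 6, 4]
8: miss, evict 6, frames [0, 2, 4, 8]
4: hit
5: miss, evict 8, frames [0, 2, 4, 5]
Page faults: 6.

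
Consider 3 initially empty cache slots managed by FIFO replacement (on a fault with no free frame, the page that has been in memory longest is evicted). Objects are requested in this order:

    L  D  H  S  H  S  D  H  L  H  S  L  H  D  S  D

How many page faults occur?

6

L → miss, frames {L}
D → miss, frames {L,D}
H → miss, frames {L,D,H}
S → miss, evict L, frames {D,H,S}
H → hit
S → hit
D → hit
H → hit
L → miss, evict D, frames {H,S,L}
H → hit
S → hit
L → hit
H → hit
D → miss, evict H, frames {S,L,D}
S → hit
D → hit
Page faults: 6.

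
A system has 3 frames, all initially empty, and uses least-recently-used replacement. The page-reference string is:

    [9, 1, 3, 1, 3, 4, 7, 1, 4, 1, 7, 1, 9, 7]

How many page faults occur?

7

9 → miss, frames {9}
1 → miss, frames {9,1}
3 → miss, frames {9,1,3}
1 → hit
3 → hit
4 → miss, evict 9, frames {1,3,4}
7 → miss, evict 1, frames {3,4,7}
1 → miss, evict 3, frames {4,7,1}
4 → hit
1 → hit
7 → hit
1 → hit
9 → miss, evict 4, frames {7,1,9}
7 → hit
Page faults: 7.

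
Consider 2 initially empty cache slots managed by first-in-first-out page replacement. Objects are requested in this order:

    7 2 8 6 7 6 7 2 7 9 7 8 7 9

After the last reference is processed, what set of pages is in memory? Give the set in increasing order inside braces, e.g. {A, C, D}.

7 → fault, frames [7]
2 → fault, frames [7, 2]
8 → fault, evict 7, frames [2, 8]
6 → fault, evict 2, frames [8, 6]
7 → fault, evict 8, frames [6, 7]
6 → hit
7 → hit
2 → fault, evict 6, frames [7, 2]
7 → hit
9 → fault, evict 7, frames [2, 9]
7 → fault, evict 2, frames [9, 7]
8 → fault, evict 9, frames [7, 8]
7 → hit
9 → fault, evict 7, frames [8, 9]

{8, 9}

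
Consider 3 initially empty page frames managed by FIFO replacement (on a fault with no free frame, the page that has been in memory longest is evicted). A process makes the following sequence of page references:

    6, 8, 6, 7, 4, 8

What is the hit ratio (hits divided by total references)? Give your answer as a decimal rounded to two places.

6 -> miss, frames [6]
8 -> miss, frames [6, 8]
6 -> hit
7 -> miss, frames [6, 8, 7]
4 -> miss, evict 6, frames [8, 7, 4]
8 -> hit
Hits: 2 of 6 references → 2/6 = 0.3333.

0.33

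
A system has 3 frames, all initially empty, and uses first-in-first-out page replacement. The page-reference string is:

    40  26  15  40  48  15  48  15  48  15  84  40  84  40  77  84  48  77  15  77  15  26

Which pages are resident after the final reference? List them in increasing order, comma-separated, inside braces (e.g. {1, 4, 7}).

40 → fault, frames (40)
26 → fault, frames (40 26)
15 → fault, frames (40 26 15)
40 → hit
48 → fault, evict 40, frames (26 15 48)
15 → hit
48 → hit
15 → hit
48 → hit
15 → hit
84 → fault, evict 26, frames (15 48 84)
40 → fault, evict 15, frames (48 84 40)
84 → hit
40 → hit
77 → fault, evict 48, frames (84 40 77)
84 → hit
48 → fault, evict 84, frames (40 77 48)
77 → hit
15 → fault, evict 40, frames (77 48 15)
77 → hit
15 → hit
26 → fault, evict 77, frames (48 15 26)

{15, 26, 48}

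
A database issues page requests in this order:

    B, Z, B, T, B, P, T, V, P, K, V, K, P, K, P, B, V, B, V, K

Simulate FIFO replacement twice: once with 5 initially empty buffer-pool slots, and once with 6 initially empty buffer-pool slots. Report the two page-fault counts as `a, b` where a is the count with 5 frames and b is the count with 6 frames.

5 frames: F F . F . F . F . F . . . . . F . . . . → 7 faults.
6 frames: F F . F . F . F . F . . . . . . . . . . → 6 faults.
6 < 7: adding a frame reduced faults, as is typical.

7, 6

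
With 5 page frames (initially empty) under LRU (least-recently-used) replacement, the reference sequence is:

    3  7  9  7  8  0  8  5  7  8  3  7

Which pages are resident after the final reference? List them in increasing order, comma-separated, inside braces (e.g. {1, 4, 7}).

{0, 3, 5, 7, 8}

3 -> miss, frames {3}
7 -> miss, frames {3,7}
9 -> miss, frames {3,7,9}
7 -> hit
8 -> miss, frames {3,9,7,8}
0 -> miss, frames {3,9,7,8,0}
8 -> hit
5 -> miss, evict 3, frames {9,7,0,8,5}
7 -> hit
8 -> hit
3 -> miss, evict 9, frames {0,5,7,8,3}
7 -> hit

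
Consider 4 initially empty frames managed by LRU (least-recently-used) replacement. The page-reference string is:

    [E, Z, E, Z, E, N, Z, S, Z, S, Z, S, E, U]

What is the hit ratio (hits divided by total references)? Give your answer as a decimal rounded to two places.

E -> fault, frames [E]
Z -> fault, frames [E, Z]
E -> hit
Z -> hit
E -> hit
N -> fault, frames [Z, E, N]
Z -> hit
S -> fault, frames [E, N, Z, S]
Z -> hit
S -> hit
Z -> hit
S -> hit
E -> hit
U -> fault, evict N, frames [Z, S, E, U]
Hits: 9 of 14 references → 9/14 = 0.6429.

0.64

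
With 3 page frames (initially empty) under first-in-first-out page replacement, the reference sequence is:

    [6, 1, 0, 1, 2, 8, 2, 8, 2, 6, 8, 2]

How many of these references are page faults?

6

6: fault, frames (6)
1: fault, frames (6 1)
0: fault, frames (6 1 0)
1: hit
2: fault, evict 6, frames (1 0 2)
8: fault, evict 1, frames (0 2 8)
2: hit
8: hit
2: hit
6: fault, evict 0, frames (2 8 6)
8: hit
2: hit
Page faults: 6.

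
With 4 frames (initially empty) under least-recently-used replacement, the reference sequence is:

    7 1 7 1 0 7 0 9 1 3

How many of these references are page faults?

5

7: fault, frames (7)
1: fault, frames (7 1)
7: hit
1: hit
0: fault, frames (7 1 0)
7: hit
0: hit
9: fault, frames (1 7 0 9)
1: hit
3: fault, evict 7, frames (0 9 1 3)
Page faults: 5.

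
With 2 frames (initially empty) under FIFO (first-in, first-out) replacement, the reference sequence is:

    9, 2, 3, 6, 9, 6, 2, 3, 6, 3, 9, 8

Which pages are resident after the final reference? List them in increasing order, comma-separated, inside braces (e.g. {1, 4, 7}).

{8, 9}

9: miss, frames [9]
2: miss, frames [9, 2]
3: miss, evict 9, frames [2, 3]
6: miss, evict 2, frames [3, 6]
9: miss, evict 3, frames [6, 9]
6: hit
2: miss, evict 6, frames [9, 2]
3: miss, evict 9, frames [2, 3]
6: miss, evict 2, frames [3, 6]
3: hit
9: miss, evict 3, frames [6, 9]
8: miss, evict 6, frames [9, 8]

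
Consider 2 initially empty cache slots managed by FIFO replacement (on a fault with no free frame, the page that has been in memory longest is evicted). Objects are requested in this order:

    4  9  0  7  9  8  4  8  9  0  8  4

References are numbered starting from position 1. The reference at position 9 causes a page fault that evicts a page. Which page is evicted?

8

pos 1: 4: miss, frames (4)
pos 2: 9: miss, frames (4 9)
pos 3: 0: miss, evict 4, frames (9 0)
pos 4: 7: miss, evict 9, frames (0 7)
pos 5: 9: miss, evict 0, frames (7 9)
pos 6: 8: miss, evict 7, frames (9 8)
pos 7: 4: miss, evict 9, frames (8 4)
pos 8: 8: hit
pos 9: 9: miss, evict 8, frames (4 9)
At position 9, page 8 is evicted.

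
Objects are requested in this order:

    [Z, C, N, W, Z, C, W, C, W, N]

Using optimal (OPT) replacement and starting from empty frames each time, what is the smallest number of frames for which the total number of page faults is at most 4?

f=1: 10 faults
f=2: 6 faults
f=3: 5 faults
f=4: 4 faults
Smallest f with faults ≤ 4 is 4.

4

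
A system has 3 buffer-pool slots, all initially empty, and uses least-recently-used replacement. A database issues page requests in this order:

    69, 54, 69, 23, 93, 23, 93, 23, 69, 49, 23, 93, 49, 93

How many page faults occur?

6

69 → fault, frames (69)
54 → fault, frames (69 54)
69 → hit
23 → fault, frames (54 69 23)
93 → fault, evict 54, frames (69 23 93)
23 → hit
93 → hit
23 → hit
69 → hit
49 → fault, evict 93, frames (23 69 49)
23 → hit
93 → fault, evict 69, frames (49 23 93)
49 → hit
93 → hit
Page faults: 6.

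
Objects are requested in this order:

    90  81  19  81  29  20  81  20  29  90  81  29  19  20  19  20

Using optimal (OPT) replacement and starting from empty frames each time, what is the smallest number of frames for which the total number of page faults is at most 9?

3

f=1: 16 faults
f=2: 10 faults
f=3: 8 faults
f=4: 6 faults
f=5: 5 faults
Smallest f with faults ≤ 9 is 3.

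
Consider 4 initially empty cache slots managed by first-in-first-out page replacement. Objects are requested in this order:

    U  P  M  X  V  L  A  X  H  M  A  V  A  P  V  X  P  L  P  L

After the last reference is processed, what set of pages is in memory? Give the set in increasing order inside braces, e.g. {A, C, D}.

{L, P, V, X}

U: miss, frames {U}
P: miss, frames {U,P}
M: miss, frames {U,P,M}
X: miss, frames {U,P,M,X}
V: miss, evict U, frames {P,M,X,V}
L: miss, evict P, frames {M,X,V,L}
A: miss, evict M, frames {X,V,L,A}
X: hit
H: miss, evict X, frames {V,L,A,H}
M: miss, evict V, frames {L,A,H,M}
A: hit
V: miss, evict L, frames {A,H,M,V}
A: hit
P: miss, evict A, frames {H,M,V,P}
V: hit
X: miss, evict H, frames {M,V,P,X}
P: hit
L: miss, evict M, frames {V,P,X,L}
P: hit
L: hit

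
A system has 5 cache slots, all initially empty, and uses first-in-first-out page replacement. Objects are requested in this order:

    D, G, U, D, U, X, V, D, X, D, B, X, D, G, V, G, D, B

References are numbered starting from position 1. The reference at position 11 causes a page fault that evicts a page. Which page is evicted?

D

pos 1: D -> fault, frames {D}
pos 2: G -> fault, frames {D,G}
pos 3: U -> fault, frames {D,G,U}
pos 4: D -> hit
pos 5: U -> hit
pos 6: X -> fault, frames {D,G,U,X}
pos 7: V -> fault, frames {D,G,U,X,V}
pos 8: D -> hit
pos 9: X -> hit
pos 10: D -> hit
pos 11: B -> fault, evict D, frames {G,U,X,V,B}
At position 11, page D is evicted.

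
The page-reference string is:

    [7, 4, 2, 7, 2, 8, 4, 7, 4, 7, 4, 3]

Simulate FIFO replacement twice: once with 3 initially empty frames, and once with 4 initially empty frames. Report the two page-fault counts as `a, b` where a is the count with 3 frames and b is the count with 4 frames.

7, 5

3 frames: F F F . . F . F F . . F → 7 faults.
4 frames: F F F . . F . . . . . F → 5 faults.
5 < 7: adding a frame reduced faults, as is typical.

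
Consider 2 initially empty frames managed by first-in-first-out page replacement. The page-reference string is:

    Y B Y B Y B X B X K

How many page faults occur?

4

Y: fault, frames [Y]
B: fault, frames [Y, B]
Y: hit
B: hit
Y: hit
B: hit
X: fault, evict Y, frames [B, X]
B: hit
X: hit
K: fault, evict B, frames [X, K]
Page faults: 4.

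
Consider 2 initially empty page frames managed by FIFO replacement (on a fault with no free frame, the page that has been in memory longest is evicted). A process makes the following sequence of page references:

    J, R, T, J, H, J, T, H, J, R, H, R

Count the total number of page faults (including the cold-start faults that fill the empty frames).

9

J: fault, frames (J)
R: fault, frames (J R)
T: fault, evict J, frames (R T)
J: fault, evict R, frames (T J)
H: fault, evict T, frames (J H)
J: hit
T: fault, evict J, frames (H T)
H: hit
J: fault, evict H, frames (T J)
R: fault, evict T, frames (J R)
H: fault, evict J, frames (R H)
R: hit
Page faults: 9.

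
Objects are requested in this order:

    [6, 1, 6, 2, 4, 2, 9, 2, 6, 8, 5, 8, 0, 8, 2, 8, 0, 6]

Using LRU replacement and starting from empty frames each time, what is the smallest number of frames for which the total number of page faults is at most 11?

3

f=1: 18 faults
f=2: 12 faults
f=3: 11 faults
f=4: 10 faults
f=5: 8 faults
f=6: 8 faults
f=7: 8 faults
f=8: 8 faults
Smallest f with faults ≤ 11 is 3.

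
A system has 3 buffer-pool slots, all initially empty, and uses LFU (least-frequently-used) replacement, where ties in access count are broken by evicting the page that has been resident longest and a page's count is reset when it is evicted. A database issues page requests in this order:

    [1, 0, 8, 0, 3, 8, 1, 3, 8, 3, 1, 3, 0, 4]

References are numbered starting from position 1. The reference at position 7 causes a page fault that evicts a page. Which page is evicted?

3

pos 1: 1 -> miss, frames (1)
pos 2: 0 -> miss, frames (1 0)
pos 3: 8 -> miss, frames (1 0 8)
pos 4: 0 -> hit
pos 5: 3 -> miss, evict 1, frames (0 8 3)
pos 6: 8 -> hit
pos 7: 1 -> miss, evict 3, frames (0 8 1)
At position 7, page 3 is evicted.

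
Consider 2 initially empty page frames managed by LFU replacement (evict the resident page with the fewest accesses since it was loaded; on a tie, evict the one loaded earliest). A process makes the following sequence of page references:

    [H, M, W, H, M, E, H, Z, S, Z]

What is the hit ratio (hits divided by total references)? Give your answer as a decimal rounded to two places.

0.10

H: fault, frames (H)
M: fault, frames (H M)
W: fault, evict H, frames (M W)
H: fault, evict M, frames (W H)
M: fault, evict W, frames (H M)
E: fault, evict H, frames (M E)
H: fault, evict M, frames (E H)
Z: fault, evict E, frames (H Z)
S: fault, evict H, frames (Z S)
Z: hit
Hits: 1 of 10 references → 1/10 = 0.1000.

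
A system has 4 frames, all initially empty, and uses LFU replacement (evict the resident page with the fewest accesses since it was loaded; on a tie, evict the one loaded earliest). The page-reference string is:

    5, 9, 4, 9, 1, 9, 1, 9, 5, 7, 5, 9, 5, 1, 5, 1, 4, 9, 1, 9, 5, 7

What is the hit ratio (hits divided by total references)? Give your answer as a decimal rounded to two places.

0.68

5 -> fault, frames [5]
9 -> fault, frames [5, 9]
4 -> fault, frames [5, 9, 4]
9 -> hit
1 -> fault, frames [5, 9, 4, 1]
9 -> hit
1 -> hit
9 -> hit
5 -> hit
7 -> fault, evict 4, frames [5, 9, 1, 7]
5 -> hit
9 -> hit
5 -> hit
1 -> hit
5 -> hit
1 -> hit
4 -> fault, evict 7, frames [5, 9, 1, 4]
9 -> hit
1 -> hit
9 -> hit
5 -> hit
7 -> fault, evict 4, frames [5, 9, 1, 7]
Hits: 15 of 22 references → 15/22 = 0.6818.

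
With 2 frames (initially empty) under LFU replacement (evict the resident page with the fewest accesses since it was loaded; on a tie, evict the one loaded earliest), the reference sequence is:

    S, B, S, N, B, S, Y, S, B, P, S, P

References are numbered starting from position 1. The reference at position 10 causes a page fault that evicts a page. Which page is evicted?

pos 1: S: miss, frames {S}
pos 2: B: miss, frames {S,B}
pos 3: S: hit
pos 4: N: miss, evict B, frames {S,N}
pos 5: B: miss, evict N, frames {S,B}
pos 6: S: hit
pos 7: Y: miss, evict B, frames {S,Y}
pos 8: S: hit
pos 9: B: miss, evict Y, frames {S,B}
pos 10: P: miss, evict B, frames {S,P}
At position 10, page B is evicted.

B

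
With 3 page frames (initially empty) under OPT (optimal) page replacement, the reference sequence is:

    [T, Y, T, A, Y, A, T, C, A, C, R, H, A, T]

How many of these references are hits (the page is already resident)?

T -> fault, frames (T)
Y -> fault, frames (T Y)
T -> hit
A -> fault, frames (T Y A)
Y -> hit
A -> hit
T -> hit
C -> fault, evict Y, frames (T A C)
A -> hit
C -> hit
R -> fault, evict C, frames (T A R)
H -> fault, evict R, frames (T A H)
A -> hit
T -> hit
Hits: 8.

8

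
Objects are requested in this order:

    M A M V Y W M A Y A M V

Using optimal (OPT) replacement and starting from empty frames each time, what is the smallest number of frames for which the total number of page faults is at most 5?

f=1: 12 faults
f=2: 9 faults
f=3: 7 faults
f=4: 6 faults
f=5: 5 faults
Smallest f with faults ≤ 5 is 5.

5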